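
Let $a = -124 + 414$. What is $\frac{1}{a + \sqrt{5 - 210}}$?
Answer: $\frac{58}{16861} - \frac{i \sqrt{205}}{84305} \approx 0.0034399 - 0.00016983 i$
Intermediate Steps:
$a = 290$
$\frac{1}{a + \sqrt{5 - 210}} = \frac{1}{290 + \sqrt{5 - 210}} = \frac{1}{290 + \sqrt{-205}} = \frac{1}{290 + i \sqrt{205}}$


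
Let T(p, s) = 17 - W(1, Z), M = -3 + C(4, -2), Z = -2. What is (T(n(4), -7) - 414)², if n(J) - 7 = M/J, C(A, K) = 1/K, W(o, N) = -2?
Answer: 156025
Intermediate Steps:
M = -7/2 (M = -3 + 1/(-2) = -3 - ½ = -7/2 ≈ -3.5000)
n(J) = 7 - 7/(2*J)
T(p, s) = 19 (T(p, s) = 17 - 1*(-2) = 17 + 2 = 19)
(T(n(4), -7) - 414)² = (19 - 414)² = (-395)² = 156025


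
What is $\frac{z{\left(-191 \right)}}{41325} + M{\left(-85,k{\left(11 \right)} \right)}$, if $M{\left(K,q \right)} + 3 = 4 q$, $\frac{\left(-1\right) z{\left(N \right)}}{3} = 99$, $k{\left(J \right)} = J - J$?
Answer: $- \frac{41424}{13775} \approx -3.0072$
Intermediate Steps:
$k{\left(J \right)} = 0$
$z{\left(N \right)} = -297$ ($z{\left(N \right)} = \left(-3\right) 99 = -297$)
$M{\left(K,q \right)} = -3 + 4 q$
$\frac{z{\left(-191 \right)}}{41325} + M{\left(-85,k{\left(11 \right)} \right)} = - \frac{297}{41325} + \left(-3 + 4 \cdot 0\right) = \left(-297\right) \frac{1}{41325} + \left(-3 + 0\right) = - \frac{99}{13775} - 3 = - \frac{41424}{13775}$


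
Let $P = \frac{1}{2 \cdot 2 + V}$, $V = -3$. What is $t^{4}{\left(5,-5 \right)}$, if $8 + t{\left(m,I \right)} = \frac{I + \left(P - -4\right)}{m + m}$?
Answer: $4096$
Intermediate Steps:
$P = 1$ ($P = \frac{1}{2 \cdot 2 - 3} = \frac{1}{4 - 3} = 1^{-1} = 1$)
$t{\left(m,I \right)} = -8 + \frac{5 + I}{2 m}$ ($t{\left(m,I \right)} = -8 + \frac{I + \left(1 - -4\right)}{m + m} = -8 + \frac{I + \left(1 + 4\right)}{2 m} = -8 + \left(I + 5\right) \frac{1}{2 m} = -8 + \left(5 + I\right) \frac{1}{2 m} = -8 + \frac{5 + I}{2 m}$)
$t^{4}{\left(5,-5 \right)} = \left(\frac{5 - 5 - 80}{2 \cdot 5}\right)^{4} = \left(\frac{1}{2} \cdot \frac{1}{5} \left(5 - 5 - 80\right)\right)^{4} = \left(\frac{1}{2} \cdot \frac{1}{5} \left(-80\right)\right)^{4} = \left(-8\right)^{4} = 4096$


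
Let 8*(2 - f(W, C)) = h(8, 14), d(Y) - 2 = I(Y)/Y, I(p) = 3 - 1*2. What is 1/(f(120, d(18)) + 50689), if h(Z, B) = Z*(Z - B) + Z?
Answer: 1/50696 ≈ 1.9725e-5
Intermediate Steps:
I(p) = 1 (I(p) = 3 - 2 = 1)
d(Y) = 2 + 1/Y
h(Z, B) = Z + Z*(Z - B)
f(W, C) = 7 (f(W, C) = 2 - (1 + 8 - 1*14) = 2 - (1 + 8 - 14) = 2 - (-5) = 2 - ⅛*(-40) = 2 + 5 = 7)
1/(f(120, d(18)) + 50689) = 1/(7 + 50689) = 1/50696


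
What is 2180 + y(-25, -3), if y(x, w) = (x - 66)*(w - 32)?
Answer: 5365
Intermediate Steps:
y(x, w) = (-66 + x)*(-32 + w)
2180 + y(-25, -3) = 2180 + (2112 - 66*(-3) - 32*(-25) - 3*(-25)) = 2180 + (2112 + 198 + 800 + 75) = 2180 + 3185 = 5365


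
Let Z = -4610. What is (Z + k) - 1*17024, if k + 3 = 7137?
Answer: -14500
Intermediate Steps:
k = 7134 (k = -3 + 7137 = 7134)
(Z + k) - 1*17024 = (-4610 + 7134) - 1*17024 = 2524 - 17024 = -14500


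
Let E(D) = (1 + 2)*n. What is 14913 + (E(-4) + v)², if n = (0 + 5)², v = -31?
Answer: 16849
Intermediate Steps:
n = 25 (n = 5² = 25)
E(D) = 75 (E(D) = (1 + 2)*25 = 3*25 = 75)
14913 + (E(-4) + v)² = 14913 + (75 - 31)² = 14913 + 44² = 14913 + 1936 = 16849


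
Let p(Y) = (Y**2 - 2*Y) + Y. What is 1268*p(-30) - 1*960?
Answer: 1178280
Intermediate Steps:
p(Y) = Y**2 - Y
1268*p(-30) - 1*960 = 1268*(-30*(-1 - 30)) - 1*960 = 1268*(-30*(-31)) - 960 = 1268*930 - 960 = 1179240 - 960 = 1178280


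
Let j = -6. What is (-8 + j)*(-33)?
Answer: 462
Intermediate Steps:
(-8 + j)*(-33) = (-8 - 6)*(-33) = -14*(-33) = 462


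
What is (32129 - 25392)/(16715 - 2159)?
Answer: 6737/14556 ≈ 0.46283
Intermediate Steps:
(32129 - 25392)/(16715 - 2159) = 6737/14556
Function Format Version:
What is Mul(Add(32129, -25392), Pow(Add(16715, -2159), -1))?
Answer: Rational(6737, 14556) ≈ 0.46283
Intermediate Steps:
Mul(Add(32129, -25392), Pow(Add(16715, -2159), -1)) = Mul(6737, Pow(14556, -1)) = Mul(6737, Rational(1, 14556)) = Rational(6737, 14556)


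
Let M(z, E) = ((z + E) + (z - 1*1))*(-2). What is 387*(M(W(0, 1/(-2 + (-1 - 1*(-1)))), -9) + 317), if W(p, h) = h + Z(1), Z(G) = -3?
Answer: 135837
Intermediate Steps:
W(p, h) = -3 + h (W(p, h) = h - 3 = -3 + h)
M(z, E) = 2 - 4*z - 2*E (M(z, E) = ((E + z) + (z - 1))*(-2) = ((E + z) + (-1 + z))*(-2) = (-1 + E + 2*z)*(-2) = 2 - 4*z - 2*E)
387*(M(W(0, 1/(-2 + (-1 - 1*(-1)))), -9) + 317) = 387*((2 - 4*(-3 + 1/(-2 + (-1 - 1*(-1)))) - 2*(-9)) + 317) = 387*((2 - 4*(-3 + 1/(-2 + (-1 + 1))) + 18) + 317) = 387*((2 - 4*(-3 + 1/(-2 + 0)) + 18) + 317) = 387*((2 - 4*(-3 + 1/(-2)) + 18) + 317) = 387*((2 - 4*(-3 - 1/2) + 18) + 317) = 387*((2 - 4*(-7/2) + 18) + 317) = 387*((2 + 14 + 18) + 317) = 387*(34 + 317) = 387*351 = 135837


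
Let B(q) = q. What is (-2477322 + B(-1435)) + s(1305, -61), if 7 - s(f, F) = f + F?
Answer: -2479994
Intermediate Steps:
s(f, F) = 7 - F - f (s(f, F) = 7 - (f + F) = 7 - (F + f) = 7 + (-F - f) = 7 - F - f)
(-2477322 + B(-1435)) + s(1305, -61) = (-2477322 - 1435) + (7 - 1*(-61) - 1*1305) = -2478757 + (7 + 61 - 1305) = -2478757 - 1237 = -2479994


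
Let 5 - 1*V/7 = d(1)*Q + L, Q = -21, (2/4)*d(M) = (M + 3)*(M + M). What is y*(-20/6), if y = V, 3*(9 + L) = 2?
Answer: -73360/9 ≈ -8151.1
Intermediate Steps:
d(M) = 4*M*(3 + M) (d(M) = 2*((M + 3)*(M + M)) = 2*((3 + M)*(2*M)) = 2*(2*M*(3 + M)) = 4*M*(3 + M))
L = -25/3 (L = -9 + (⅓)*2 = -9 + ⅔ = -25/3 ≈ -8.3333)
V = 7336/3 (V = 35 - 7*((4*1*(3 + 1))*(-21) - 25/3) = 35 - 7*((4*1*4)*(-21) - 25/3) = 35 - 7*(16*(-21) - 25/3) = 35 - 7*(-336 - 25/3) = 35 - 7*(-1033/3) = 35 + 7231/3 = 7336/3 ≈ 2445.3)
y = 7336/3 ≈ 2445.3
y*(-20/6) = 7336*(-20/6)/3 = 7336*(-20*⅙)/3 = (7336/3)*(-10/3) = -73360/9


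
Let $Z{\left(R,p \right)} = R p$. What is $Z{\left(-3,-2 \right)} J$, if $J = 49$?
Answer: $294$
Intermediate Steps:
$Z{\left(-3,-2 \right)} J = \left(-3\right) \left(-2\right) 49 = 6 \cdot 49 = 294$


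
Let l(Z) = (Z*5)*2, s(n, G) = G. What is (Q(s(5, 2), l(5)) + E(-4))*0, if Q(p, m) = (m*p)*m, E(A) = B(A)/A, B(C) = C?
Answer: 0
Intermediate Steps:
l(Z) = 10*Z (l(Z) = (5*Z)*2 = 10*Z)
E(A) = 1 (E(A) = A/A = 1)
Q(p, m) = p*m²
(Q(s(5, 2), l(5)) + E(-4))*0 = (2*(10*5)² + 1)*0 = (2*50² + 1)*0 = (2*2500 + 1)*0 = (5000 + 1)*0 = 5001*0 = 0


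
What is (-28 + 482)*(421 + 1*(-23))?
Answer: 180692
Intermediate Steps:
(-28 + 482)*(421 + 1*(-23)) = 454*(421 - 23) = 454*398 = 180692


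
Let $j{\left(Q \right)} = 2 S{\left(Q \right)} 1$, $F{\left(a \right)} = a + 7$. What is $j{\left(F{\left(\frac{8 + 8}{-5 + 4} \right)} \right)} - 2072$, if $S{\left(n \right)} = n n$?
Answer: $-1910$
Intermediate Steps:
$S{\left(n \right)} = n^{2}$
$F{\left(a \right)} = 7 + a$
$j{\left(Q \right)} = 2 Q^{2}$ ($j{\left(Q \right)} = 2 Q^{2} \cdot 1 = 2 Q^{2}$)
$j{\left(F{\left(\frac{8 + 8}{-5 + 4} \right)} \right)} - 2072 = 2 \left(7 + \frac{8 + 8}{-5 + 4}\right)^{2} - 2072 = 2 \left(7 + \frac{16}{-1}\right)^{2} - 2072 = 2 \left(7 + 16 \left(-1\right)\right)^{2} - 2072 = 2 \left(7 - 16\right)^{2} - 2072 = 2 \left(-9\right)^{2} - 2072 = 2 \cdot 81 - 2072 = 162 - 2072 = -1910$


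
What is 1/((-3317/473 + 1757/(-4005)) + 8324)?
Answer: 1894365/15754578614 ≈ 0.00012024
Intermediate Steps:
1/((-3317/473 + 1757/(-4005)) + 8324) = 1/((-3317*1/473 + 1757*(-1/4005)) + 8324) = 1/((-3317/473 - 1757/4005) + 8324) = 1/(-14115646/1894365 + 8324) = 1/(15754578614/1894365) = 1894365/15754578614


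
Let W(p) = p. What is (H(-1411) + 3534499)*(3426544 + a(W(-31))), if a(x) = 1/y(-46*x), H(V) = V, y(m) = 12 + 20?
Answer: 12106281598281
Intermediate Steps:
y(m) = 32
a(x) = 1/32
(H(-1411) + 3534499)*(3426544 + a(W(-31))) = (-1411 + 3534499)*(3426544 + 1/32) = 3533088*(109649409/32) = 12106281598281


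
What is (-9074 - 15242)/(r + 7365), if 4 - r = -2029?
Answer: -12158/4699 ≈ -2.5874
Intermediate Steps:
r = 2033 (r = 4 - 1*(-2029) = 4 + 2029 = 2033)
(-9074 - 15242)/(r + 7365) = (-9074 - 15242)/(2033 + 7365) = -24316/9398 = -24316*1/9398 = -12158/4699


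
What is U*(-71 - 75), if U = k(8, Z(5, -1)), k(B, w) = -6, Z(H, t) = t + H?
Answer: 876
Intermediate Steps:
Z(H, t) = H + t
U = -6
U*(-71 - 75) = -6*(-71 - 75) = -6*(-146) = 876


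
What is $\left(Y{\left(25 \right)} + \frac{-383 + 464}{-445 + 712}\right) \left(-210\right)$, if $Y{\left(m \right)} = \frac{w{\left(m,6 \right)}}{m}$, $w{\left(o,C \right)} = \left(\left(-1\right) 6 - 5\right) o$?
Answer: $\frac{199920}{89} \approx 2246.3$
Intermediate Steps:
$w{\left(o,C \right)} = - 11 o$ ($w{\left(o,C \right)} = \left(-6 - 5\right) o = - 11 o$)
$Y{\left(m \right)} = -11$ ($Y{\left(m \right)} = \frac{\left(-11\right) m}{m} = -11$)
$\left(Y{\left(25 \right)} + \frac{-383 + 464}{-445 + 712}\right) \left(-210\right) = \left(-11 + \frac{-383 + 464}{-445 + 712}\right) \left(-210\right) = \left(-11 + \frac{81}{267}\right) \left(-210\right) = \left(-11 + 81 \cdot \frac{1}{267}\right) \left(-210\right) = \left(-11 + \frac{27}{89}\right) \left(-210\right) = \left(- \frac{952}{89}\right) \left(-210\right) = \frac{199920}{89}$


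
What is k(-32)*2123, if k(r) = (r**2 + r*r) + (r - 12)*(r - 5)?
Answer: 7804148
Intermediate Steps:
k(r) = 2*r**2 + (-12 + r)*(-5 + r) (k(r) = (r**2 + r**2) + (-12 + r)*(-5 + r) = 2*r**2 + (-12 + r)*(-5 + r))
k(-32)*2123 = (60 - 17*(-32) + 3*(-32)**2)*2123 = (60 + 544 + 3*1024)*2123 = (60 + 544 + 3072)*2123 = 3676*2123 = 7804148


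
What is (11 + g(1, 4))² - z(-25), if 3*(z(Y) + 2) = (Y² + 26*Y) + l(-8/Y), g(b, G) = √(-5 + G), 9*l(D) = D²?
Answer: 2199311/16875 + 22*I ≈ 130.33 + 22.0*I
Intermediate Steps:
l(D) = D²/9
z(Y) = -2 + Y²/3 + 26*Y/3 + 64/(27*Y²) (z(Y) = -2 + ((Y² + 26*Y) + (-8/Y)²/9)/3 = -2 + ((Y² + 26*Y) + (64/Y²)/9)/3 = -2 + ((Y² + 26*Y) + 64/(9*Y²))/3 = -2 + (Y² + 26*Y + 64/(9*Y²))/3 = -2 + (Y²/3 + 26*Y/3 + 64/(27*Y²)) = -2 + Y²/3 + 26*Y/3 + 64/(27*Y²))
(11 + g(1, 4))² - z(-25) = (11 + √(-5 + 4))² - (-2 + (⅓)*(-25)² + (26/3)*(-25) + (64/27)/(-25)²) = (11 + √(-1))² - (-2 + (⅓)*625 - 650/3 + (64/27)*(1/625)) = (11 + I)² - (-2 + 625/3 - 650/3 + 64/16875) = (11 + I)² - 1*(-174311/16875) = (11 + I)² + 174311/16875 = 174311/16875 + (11 + I)²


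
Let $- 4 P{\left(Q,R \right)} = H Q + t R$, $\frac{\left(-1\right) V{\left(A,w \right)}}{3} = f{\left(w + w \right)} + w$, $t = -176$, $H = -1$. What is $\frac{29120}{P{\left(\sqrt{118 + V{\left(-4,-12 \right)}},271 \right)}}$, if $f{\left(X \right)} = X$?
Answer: $\frac{555563008}{227490819} - \frac{11648 \sqrt{226}}{227490819} \approx 2.4414$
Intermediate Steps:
$V{\left(A,w \right)} = - 9 w$ ($V{\left(A,w \right)} = - 3 \left(\left(w + w\right) + w\right) = - 3 \left(2 w + w\right) = - 3 \cdot 3 w = - 9 w$)
$P{\left(Q,R \right)} = 44 R + \frac{Q}{4}$ ($P{\left(Q,R \right)} = - \frac{- Q - 176 R}{4} = 44 R + \frac{Q}{4}$)
$\frac{29120}{P{\left(\sqrt{118 + V{\left(-4,-12 \right)}},271 \right)}} = \frac{29120}{44 \cdot 271 + \frac{\sqrt{118 - -108}}{4}} = \frac{29120}{11924 + \frac{\sqrt{118 + 108}}{4}} = \frac{29120}{11924 + \frac{\sqrt{226}}{4}}$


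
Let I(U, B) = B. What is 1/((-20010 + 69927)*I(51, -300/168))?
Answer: -2/178275 ≈ -1.1219e-5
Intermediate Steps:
1/((-20010 + 69927)*I(51, -300/168)) = 1/((-20010 + 69927)*((-300/168))) = 1/(49917*((-300*1/168))) = 1/(49917*(-25/14)) = (1/49917)*(-14/25) = -2/178275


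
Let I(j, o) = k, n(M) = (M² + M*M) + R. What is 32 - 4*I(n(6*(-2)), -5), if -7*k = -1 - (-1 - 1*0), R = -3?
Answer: 32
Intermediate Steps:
k = 0 (k = -(-1 - (-1 - 1*0))/7 = -(-1 - (-1 + 0))/7 = -(-1 - 1*(-1))/7 = -(-1 + 1)/7 = -⅐*0 = 0)
n(M) = -3 + 2*M² (n(M) = (M² + M*M) - 3 = (M² + M²) - 3 = 2*M² - 3 = -3 + 2*M²)
I(j, o) = 0
32 - 4*I(n(6*(-2)), -5) = 32 - 4*0 = 32 + 0 = 32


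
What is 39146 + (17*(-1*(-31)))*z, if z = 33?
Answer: 56537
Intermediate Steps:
39146 + (17*(-1*(-31)))*z = 39146 + (17*(-1*(-31)))*33 = 39146 + (17*31)*33 = 39146 + 527*33 = 39146 + 17391 = 56537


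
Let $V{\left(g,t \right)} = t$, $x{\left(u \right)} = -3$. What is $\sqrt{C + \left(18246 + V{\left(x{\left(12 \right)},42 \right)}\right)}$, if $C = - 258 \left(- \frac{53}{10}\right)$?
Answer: $\frac{\sqrt{491385}}{5} \approx 140.2$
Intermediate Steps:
$C = \frac{6837}{5}$ ($C = - 258 \left(\left(-53\right) \frac{1}{10}\right) = \left(-258\right) \left(- \frac{53}{10}\right) = \frac{6837}{5} \approx 1367.4$)
$\sqrt{C + \left(18246 + V{\left(x{\left(12 \right)},42 \right)}\right)} = \sqrt{\frac{6837}{5} + \left(18246 + 42\right)} = \sqrt{\frac{6837}{5} + 18288} = \sqrt{\frac{98277}{5}} = \frac{\sqrt{491385}}{5}$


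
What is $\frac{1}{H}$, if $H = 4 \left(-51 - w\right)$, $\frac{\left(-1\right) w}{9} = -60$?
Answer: $- \frac{1}{2364} \approx -0.00042301$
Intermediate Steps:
$w = 540$ ($w = \left(-9\right) \left(-60\right) = 540$)
$H = -2364$ ($H = 4 \left(-51 - 540\right) = 4 \left(-591\right) = -2364$)
$\frac{1}{H} = \frac{1}{-2364} = - \frac{1}{2364}$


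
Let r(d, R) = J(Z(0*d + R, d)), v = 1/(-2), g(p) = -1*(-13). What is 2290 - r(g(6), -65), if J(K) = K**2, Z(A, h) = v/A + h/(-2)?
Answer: 9497166/4225 ≈ 2247.9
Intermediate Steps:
g(p) = 13
v = -1/2 ≈ -0.50000
Z(A, h) = -h/2 - 1/(2*A) (Z(A, h) = -1/(2*A) + h/(-2) = -1/(2*A) + h*(-1/2) = -1/(2*A) - h/2 = -h/2 - 1/(2*A))
r(d, R) = (-1 - R*d)**2/(4*R**2) (r(d, R) = ((-1 - (0*d + R)*d)/(2*(0*d + R)))**2 = ((-1 - (0 + R)*d)/(2*(0 + R)))**2 = ((-1 - R*d)/(2*R))**2 = (-1 - R*d)**2/(4*R**2))
2290 - r(g(6), -65) = 2290 - (1 - 65*13)**2/(4*(-65)**2) = 2290 - (1 - 845)**2/(4*4225) = 2290 - (-844)**2/(4*4225) = 2290 - 712336/(4*4225) = 2290 - 1*178084/4225 = 2290 - 178084/4225 = 9497166/4225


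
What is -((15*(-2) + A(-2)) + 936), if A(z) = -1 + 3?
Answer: -908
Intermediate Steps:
A(z) = 2
-((15*(-2) + A(-2)) + 936) = -((15*(-2) + 2) + 936) = -((-30 + 2) + 936) = -(-28 + 936) = -1*908 = -908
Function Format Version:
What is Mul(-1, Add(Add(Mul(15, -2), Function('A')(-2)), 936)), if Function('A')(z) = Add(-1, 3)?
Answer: -908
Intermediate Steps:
Function('A')(z) = 2
Mul(-1, Add(Add(Mul(15, -2), Function('A')(-2)), 936)) = Mul(-1, Add(Add(Mul(15, -2), 2), 936)) = Mul(-1, Add(Add(-30, 2), 936)) = Mul(-1, Add(-28, 936)) = Mul(-1, 908) = -908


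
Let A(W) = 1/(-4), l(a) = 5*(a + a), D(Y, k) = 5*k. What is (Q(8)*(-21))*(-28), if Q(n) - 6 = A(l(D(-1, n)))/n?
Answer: 28077/8 ≈ 3509.6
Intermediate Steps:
l(a) = 10*a (l(a) = 5*(2*a) = 10*a)
A(W) = -1/4
Q(n) = 6 - 1/(4*n)
(Q(8)*(-21))*(-28) = ((6 - 1/4/8)*(-21))*(-28) = ((6 - 1/4*1/8)*(-21))*(-28) = ((6 - 1/32)*(-21))*(-28) = ((191/32)*(-21))*(-28) = -4011/32*(-28) = 28077/8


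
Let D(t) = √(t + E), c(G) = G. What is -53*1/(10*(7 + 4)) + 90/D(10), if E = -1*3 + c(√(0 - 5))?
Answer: -53/110 + 90/√(7 + I*√5) ≈ 32.323 - 5.1123*I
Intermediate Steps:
E = -3 + I*√5 (E = -1*3 + √(0 - 5) = -3 + √(-5) = -3 + I*√5 ≈ -3.0 + 2.2361*I)
D(t) = √(-3 + t + I*√5) (D(t) = √(t + (-3 + I*√5)) = √(-3 + t + I*√5))
-53*1/(10*(7 + 4)) + 90/D(10) = -53*1/(10*(7 + 4)) + 90/(√(-3 + 10 + I*√5)) = -53/(10*11) + 90/(√(7 + I*√5)) = -53/110 + 90/√(7 + I*√5)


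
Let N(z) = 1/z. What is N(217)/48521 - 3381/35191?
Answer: -35598706526/370528044887 ≈ -0.096076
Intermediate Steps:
N(217)/48521 - 3381/35191 = 1/(217*48521) - 3381/35191 = (1/217)*(1/48521) - 3381*1/35191 = 1/10529057 - 3381/35191 = -35598706526/370528044887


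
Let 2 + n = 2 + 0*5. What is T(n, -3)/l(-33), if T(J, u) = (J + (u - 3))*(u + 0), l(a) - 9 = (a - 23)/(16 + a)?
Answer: 306/209 ≈ 1.4641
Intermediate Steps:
n = 0 (n = -2 + (2 + 0*5) = -2 + (2 + 0) = -2 + 2 = 0)
l(a) = 9 + (-23 + a)/(16 + a) (l(a) = 9 + (a - 23)/(16 + a) = 9 + (-23 + a)/(16 + a))
T(J, u) = u*(-3 + J + u) (T(J, u) = (J + (-3 + u))*u = (-3 + J + u)*u = u*(-3 + J + u))
T(n, -3)/l(-33) = (-3*(-3 + 0 - 3))/(((121 + 10*(-33))/(16 - 33))) = (-3*(-6))/(((121 - 330)/(-17))) = 18/(-1/17*(-209)) = 18/(209/17) = (17/209)*18 = 306/209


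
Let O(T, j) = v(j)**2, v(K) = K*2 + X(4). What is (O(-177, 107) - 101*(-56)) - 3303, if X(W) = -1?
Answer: 47722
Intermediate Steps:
v(K) = -1 + 2*K (v(K) = K*2 - 1 = 2*K - 1 = -1 + 2*K)
O(T, j) = (-1 + 2*j)**2
(O(-177, 107) - 101*(-56)) - 3303 = ((-1 + 2*107)**2 - 101*(-56)) - 3303 = ((-1 + 214)**2 + 5656) - 3303 = (213**2 + 5656) - 3303 = (45369 + 5656) - 3303 = 51025 - 3303 = 47722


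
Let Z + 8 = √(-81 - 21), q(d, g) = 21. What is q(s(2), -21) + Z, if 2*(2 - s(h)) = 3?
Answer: 13 + I*√102 ≈ 13.0 + 10.1*I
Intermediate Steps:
s(h) = ½ (s(h) = 2 - ½*3 = 2 - 3/2 = ½)
Z = -8 + I*√102 (Z = -8 + √(-81 - 21) = -8 + √(-102) = -8 + I*√102 ≈ -8.0 + 10.1*I)
q(s(2), -21) + Z = 21 + (-8 + I*√102) = 13 + I*√102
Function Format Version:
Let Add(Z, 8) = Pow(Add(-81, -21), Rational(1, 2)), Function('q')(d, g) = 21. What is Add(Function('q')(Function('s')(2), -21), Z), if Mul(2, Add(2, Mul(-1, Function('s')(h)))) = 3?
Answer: Add(13, Mul(I, Pow(102, Rational(1, 2)))) ≈ Add(13.000, Mul(10.100, I))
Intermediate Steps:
Function('s')(h) = Rational(1, 2) (Function('s')(h) = Add(2, Mul(Rational(-1, 2), 3)) = Add(2, Rational(-3, 2)) = Rational(1, 2))
Z = Add(-8, Mul(I, Pow(102, Rational(1, 2)))) (Z = Add(-8, Pow(Add(-81, -21), Rational(1, 2))) = Add(-8, Pow(-102, Rational(1, 2))) = Add(-8, Mul(I, Pow(102, Rational(1, 2)))) ≈ Add(-8.0000, Mul(10.100, I)))
Add(Function('q')(Function('s')(2), -21), Z) = Add(21, Add(-8, Mul(I, Pow(102, Rational(1, 2))))) = Add(13, Mul(I, Pow(102, Rational(1, 2))))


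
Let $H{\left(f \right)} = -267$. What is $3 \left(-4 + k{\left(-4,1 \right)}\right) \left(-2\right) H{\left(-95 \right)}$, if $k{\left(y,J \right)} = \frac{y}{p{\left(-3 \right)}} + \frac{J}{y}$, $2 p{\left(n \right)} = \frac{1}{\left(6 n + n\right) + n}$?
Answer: $\frac{601551}{2} \approx 3.0078 \cdot 10^{5}$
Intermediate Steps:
$p{\left(n \right)} = \frac{1}{16 n}$ ($p{\left(n \right)} = \frac{1}{2 \left(\left(6 n + n\right) + n\right)} = \frac{1}{2 \left(7 n + n\right)} = \frac{1}{2 \cdot 8 n} = \frac{\frac{1}{8} \frac{1}{n}}{2} = \frac{1}{16 n}$)
$k{\left(y,J \right)} = - 48 y + \frac{J}{y}$ ($k{\left(y,J \right)} = \frac{y}{\frac{1}{16} \frac{1}{-3}} + \frac{J}{y} = \frac{y}{\frac{1}{16} \left(- \frac{1}{3}\right)} + \frac{J}{y} = \frac{y}{- \frac{1}{48}} + \frac{J}{y} = y \left(-48\right) + \frac{J}{y} = - 48 y + \frac{J}{y}$)
$3 \left(-4 + k{\left(-4,1 \right)}\right) \left(-2\right) H{\left(-95 \right)} = 3 \left(-4 + \left(\left(-48\right) \left(-4\right) + 1 \frac{1}{-4}\right)\right) \left(-2\right) \left(-267\right) = 3 \left(-4 + \left(192 + 1 \left(- \frac{1}{4}\right)\right)\right) \left(-2\right) \left(-267\right) = 3 \left(-4 + \left(192 - \frac{1}{4}\right)\right) \left(-2\right) \left(-267\right) = 3 \left(-4 + \frac{767}{4}\right) \left(-2\right) \left(-267\right) = 3 \cdot \frac{751}{4} \left(-2\right) \left(-267\right) = 3 \left(- \frac{751}{2}\right) \left(-267\right) = \left(- \frac{2253}{2}\right) \left(-267\right) = \frac{601551}{2}$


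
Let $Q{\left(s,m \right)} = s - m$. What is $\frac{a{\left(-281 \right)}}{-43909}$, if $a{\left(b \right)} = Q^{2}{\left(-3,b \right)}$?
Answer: $- \frac{77284}{43909} \approx -1.7601$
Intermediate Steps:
$a{\left(b \right)} = \left(-3 - b\right)^{2}$
$\frac{a{\left(-281 \right)}}{-43909} = \frac{\left(3 - 281\right)^{2}}{-43909} = \left(-278\right)^{2} \left(- \frac{1}{43909}\right) = 77284 \left(- \frac{1}{43909}\right) = - \frac{77284}{43909}$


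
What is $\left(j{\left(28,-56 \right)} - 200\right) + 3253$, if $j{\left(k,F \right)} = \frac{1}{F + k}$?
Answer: $\frac{85483}{28} \approx 3053.0$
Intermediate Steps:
$\left(j{\left(28,-56 \right)} - 200\right) + 3253 = \left(\frac{1}{-56 + 28} - 200\right) + 3253 = \left(\frac{1}{-28} - 200\right) + 3253 = \left(- \frac{1}{28} - 200\right) + 3253 = - \frac{5601}{28} + 3253 = \frac{85483}{28}$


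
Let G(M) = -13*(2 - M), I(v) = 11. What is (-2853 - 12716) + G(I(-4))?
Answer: -15452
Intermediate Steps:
G(M) = -26 + 13*M
(-2853 - 12716) + G(I(-4)) = (-2853 - 12716) + (-26 + 13*11) = -15569 + (-26 + 143) = -15569 + 117 = -15452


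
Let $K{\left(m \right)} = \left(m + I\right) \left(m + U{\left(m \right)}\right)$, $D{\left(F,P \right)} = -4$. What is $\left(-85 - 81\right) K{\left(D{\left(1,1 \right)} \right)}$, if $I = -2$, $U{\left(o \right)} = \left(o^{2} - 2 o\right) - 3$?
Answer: $16932$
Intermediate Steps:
$U{\left(o \right)} = -3 + o^{2} - 2 o$
$K{\left(m \right)} = \left(-2 + m\right) \left(-3 + m^{2} - m\right)$ ($K{\left(m \right)} = \left(m - 2\right) \left(m - \left(3 - m^{2} + 2 m\right)\right) = \left(-2 + m\right) \left(-3 + m^{2} - m\right)$)
$\left(-85 - 81\right) K{\left(D{\left(1,1 \right)} \right)} = \left(-85 - 81\right) \left(6 + \left(-4\right)^{3} - -4 - 3 \left(-4\right)^{2}\right) = \left(-85 - 81\right) \left(6 - 64 + 4 - 48\right) = - 166 \left(6 - 64 + 4 - 48\right) = \left(-166\right) \left(-102\right) = 16932$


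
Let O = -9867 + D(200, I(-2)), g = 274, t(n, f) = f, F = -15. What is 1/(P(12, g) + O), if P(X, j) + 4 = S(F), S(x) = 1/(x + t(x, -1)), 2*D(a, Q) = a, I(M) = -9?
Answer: -16/156337 ≈ -0.00010234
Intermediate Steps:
D(a, Q) = a/2
S(x) = 1/(-1 + x) (S(x) = 1/(x - 1) = 1/(-1 + x))
P(X, j) = -65/16 (P(X, j) = -4 + 1/(-1 - 15) = -4 + 1/(-16) = -4 - 1/16 = -65/16)
O = -9767 (O = -9867 + (1/2)*200 = -9867 + 100 = -9767)
1/(P(12, g) + O) = 1/(-65/16 - 9767) = 1/(-156337/16) = -16/156337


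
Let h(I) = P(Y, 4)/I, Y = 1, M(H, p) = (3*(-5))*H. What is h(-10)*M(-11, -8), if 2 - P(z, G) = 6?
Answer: 66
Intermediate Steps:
M(H, p) = -15*H
P(z, G) = -4 (P(z, G) = 2 - 1*6 = 2 - 6 = -4)
h(I) = -4/I
h(-10)*M(-11, -8) = (-4/(-10))*(-15*(-11)) = -4*(-1/10)*165 = (2/5)*165 = 66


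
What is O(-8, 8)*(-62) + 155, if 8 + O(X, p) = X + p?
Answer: 651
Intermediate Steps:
O(X, p) = -8 + X + p (O(X, p) = -8 + (X + p) = -8 + X + p)
O(-8, 8)*(-62) + 155 = (-8 - 8 + 8)*(-62) + 155 = -8*(-62) + 155 = 496 + 155 = 651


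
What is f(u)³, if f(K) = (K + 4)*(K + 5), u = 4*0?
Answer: 8000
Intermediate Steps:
u = 0
f(K) = (4 + K)*(5 + K)
f(u)³ = (20 + 0² + 9*0)³ = (20 + 0 + 0)³ = 20³ = 8000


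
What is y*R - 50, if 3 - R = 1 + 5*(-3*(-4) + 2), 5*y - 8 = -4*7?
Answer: 222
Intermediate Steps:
y = -4 (y = 8/5 + (-4*7)/5 = 8/5 + (⅕)*(-28) = 8/5 - 28/5 = -4)
R = -68 (R = 3 - (1 + 5*(-3*(-4) + 2)) = 3 - (1 + 5*(12 + 2)) = 3 - (1 + 5*14) = 3 - (1 + 70) = 3 - 1*71 = 3 - 71 = -68)
y*R - 50 = -4*(-68) - 50 = 272 - 50 = 222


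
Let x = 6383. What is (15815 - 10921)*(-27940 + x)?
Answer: -105499958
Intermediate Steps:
(15815 - 10921)*(-27940 + x) = (15815 - 10921)*(-27940 + 6383) = 4894*(-21557) = -105499958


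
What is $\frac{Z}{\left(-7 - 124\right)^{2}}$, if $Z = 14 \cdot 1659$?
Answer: $\frac{23226}{17161} \approx 1.3534$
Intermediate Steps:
$Z = 23226$
$\frac{Z}{\left(-7 - 124\right)^{2}} = \frac{23226}{\left(-7 - 124\right)^{2}} = \frac{23226}{\left(-131\right)^{2}} = \frac{23226}{17161}$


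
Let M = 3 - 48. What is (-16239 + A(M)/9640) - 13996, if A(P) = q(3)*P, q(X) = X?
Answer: -58293107/1928 ≈ -30235.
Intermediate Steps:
M = -45
A(P) = 3*P
(-16239 + A(M)/9640) - 13996 = (-16239 + (3*(-45))/9640) - 13996 = (-16239 - 135*1/9640) - 13996 = (-16239 - 27/1928) - 13996 = -31308819/1928 - 13996 = -58293107/1928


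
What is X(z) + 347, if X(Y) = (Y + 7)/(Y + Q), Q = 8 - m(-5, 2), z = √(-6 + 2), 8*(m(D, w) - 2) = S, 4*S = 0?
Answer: 6963/20 - I/20 ≈ 348.15 - 0.05*I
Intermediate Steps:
S = 0 (S = (¼)*0 = 0)
m(D, w) = 2 (m(D, w) = 2 + (⅛)*0 = 2 + 0 = 2)
z = 2*I (z = √(-4) = 2*I ≈ 2.0*I)
Q = 6 (Q = 8 - 1*2 = 8 - 2 = 6)
X(Y) = (7 + Y)/(6 + Y) (X(Y) = (Y + 7)/(Y + 6) = (7 + Y)/(6 + Y))
X(z) + 347 = (7 + 2*I)/(6 + 2*I) + 347 = ((6 - 2*I)/40)*(7 + 2*I) + 347 = (6 - 2*I)*(7 + 2*I)/40 + 347 = 347 + (6 - 2*I)*(7 + 2*I)/40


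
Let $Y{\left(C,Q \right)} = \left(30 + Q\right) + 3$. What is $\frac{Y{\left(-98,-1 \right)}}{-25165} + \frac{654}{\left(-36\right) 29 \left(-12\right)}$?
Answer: $\frac{2676169}{52544520} \approx 0.050931$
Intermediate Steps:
$Y{\left(C,Q \right)} = 33 + Q$
$\frac{Y{\left(-98,-1 \right)}}{-25165} + \frac{654}{\left(-36\right) 29 \left(-12\right)} = \frac{33 - 1}{-25165} + \frac{654}{\left(-36\right) 29 \left(-12\right)} = 32 \left(- \frac{1}{25165}\right) + \frac{654}{\left(-1044\right) \left(-12\right)} = - \frac{32}{25165} + \frac{654}{12528} = - \frac{32}{25165} + 654 \cdot \frac{1}{12528} = - \frac{32}{25165} + \frac{109}{2088} = \frac{2676169}{52544520}$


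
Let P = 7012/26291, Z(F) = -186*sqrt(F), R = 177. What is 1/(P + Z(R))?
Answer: -46088123/1058164941800477 - 64283151333*sqrt(177)/2116329883600954 ≈ -0.00040415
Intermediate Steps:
P = 7012/26291 (P = 7012*(1/26291) = 7012/26291 ≈ 0.26671)
1/(P + Z(R)) = 1/(7012/26291 - 186*sqrt(177))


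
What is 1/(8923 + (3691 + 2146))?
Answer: 1/14760 ≈ 6.7751e-5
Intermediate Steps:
1/(8923 + (3691 + 2146)) = 1/(8923 + 5837) = 1/14760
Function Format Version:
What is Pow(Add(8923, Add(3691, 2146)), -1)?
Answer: Rational(1, 14760) ≈ 6.7751e-5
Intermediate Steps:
Pow(Add(8923, Add(3691, 2146)), -1) = Pow(Add(8923, 5837), -1) = Pow(14760, -1) = Rational(1, 14760)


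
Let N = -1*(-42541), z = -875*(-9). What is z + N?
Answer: 50416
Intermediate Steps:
z = 7875
N = 42541
z + N = 7875 + 42541 = 50416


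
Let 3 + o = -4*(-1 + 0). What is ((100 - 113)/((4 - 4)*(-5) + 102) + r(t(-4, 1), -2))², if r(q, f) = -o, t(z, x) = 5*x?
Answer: 13225/10404 ≈ 1.2711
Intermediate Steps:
o = 1 (o = -3 - 4*(-1 + 0) = -3 - 4*(-1) = -3 + 4 = 1)
r(q, f) = -1 (r(q, f) = -1*1 = -1)
((100 - 113)/((4 - 4)*(-5) + 102) + r(t(-4, 1), -2))² = ((100 - 113)/((4 - 4)*(-5) + 102) - 1)² = (-13/(0*(-5) + 102) - 1)² = (-13/(0 + 102) - 1)² = (-13/102 - 1)² = (-115/102)² = 13225/10404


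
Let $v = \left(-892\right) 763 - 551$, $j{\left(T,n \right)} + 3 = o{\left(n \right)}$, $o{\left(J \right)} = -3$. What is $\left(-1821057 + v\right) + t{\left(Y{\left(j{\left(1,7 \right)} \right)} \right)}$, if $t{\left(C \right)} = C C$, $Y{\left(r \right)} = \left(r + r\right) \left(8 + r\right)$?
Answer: $-2501628$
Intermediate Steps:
$j{\left(T,n \right)} = -6$ ($j{\left(T,n \right)} = -3 - 3 = -6$)
$v = -681147$ ($v = -680596 - 551 = -681147$)
$Y{\left(r \right)} = 2 r \left(8 + r\right)$
$t{\left(C \right)} = C^{2}$
$\left(-1821057 + v\right) + t{\left(Y{\left(j{\left(1,7 \right)} \right)} \right)} = \left(-1821057 - 681147\right) + \left(2 \left(-6\right) \left(8 - 6\right)\right)^{2} = -2502204 + \left(2 \left(-6\right) 2\right)^{2} = -2502204 + \left(-24\right)^{2} = -2502204 + 576 = -2501628$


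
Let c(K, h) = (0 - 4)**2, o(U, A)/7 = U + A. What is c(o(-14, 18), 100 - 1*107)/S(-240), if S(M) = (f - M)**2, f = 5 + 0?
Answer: 16/60025 ≈ 0.00026656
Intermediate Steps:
o(U, A) = 7*A + 7*U (o(U, A) = 7*(U + A) = 7*(A + U) = 7*A + 7*U)
f = 5
c(K, h) = 16 (c(K, h) = (-4)**2 = 16)
S(M) = (5 - M)**2
c(o(-14, 18), 100 - 1*107)/S(-240) = 16/((-5 - 240)**2) = 16/((-245)**2) = 16/60025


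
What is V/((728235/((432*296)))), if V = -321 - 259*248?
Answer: -917169024/80915 ≈ -11335.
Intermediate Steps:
V = -64553 (V = -321 - 64232 = -64553)
V/((728235/((432*296)))) = -64553/(728235/((432*296))) = -64553/(728235/127872) = -64553/(728235*(1/127872)) = -64553/80915/14208 = -64553*14208/80915 = -917169024/80915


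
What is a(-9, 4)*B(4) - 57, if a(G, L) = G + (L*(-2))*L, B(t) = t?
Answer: -221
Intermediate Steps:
a(G, L) = G - 2*L**2 (a(G, L) = G + (-2*L)*L = G - 2*L**2)
a(-9, 4)*B(4) - 57 = (-9 - 2*4**2)*4 - 57 = (-9 - 2*16)*4 - 57 = (-9 - 32)*4 - 57 = -41*4 - 57 = -164 - 57 = -221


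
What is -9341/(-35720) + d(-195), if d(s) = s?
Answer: -6956059/35720 ≈ -194.74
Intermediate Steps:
-9341/(-35720) + d(-195) = -9341/(-35720) - 195 = -9341*(-1/35720) - 195 = 9341/35720 - 195 = -6956059/35720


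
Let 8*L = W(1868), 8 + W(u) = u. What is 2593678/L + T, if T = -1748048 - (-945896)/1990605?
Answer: -35727145994924/20569585 ≈ -1.7369e+6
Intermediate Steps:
W(u) = -8 + u
L = 465/2 (L = (-8 + 1868)/8 = (⅛)*1860 = 465/2 ≈ 232.50)
T = -3479672143144/1990605 (T = -1748048 - (-945896)/1990605 = -1748048 - 1*(-945896/1990605) = -1748048 + 945896/1990605 = -3479672143144/1990605 ≈ -1.7480e+6)
2593678/L + T = 2593678/(465/2) - 3479672143144/1990605 = 2593678*(2/465) - 3479672143144/1990605 = 5187356/465 - 3479672143144/1990605 = -35727145994924/20569585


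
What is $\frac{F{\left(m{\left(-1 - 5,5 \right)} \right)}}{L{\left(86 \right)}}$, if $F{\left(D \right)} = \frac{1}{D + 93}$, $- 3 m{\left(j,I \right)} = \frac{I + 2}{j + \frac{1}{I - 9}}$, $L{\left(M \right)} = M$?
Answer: $\frac{75}{602258} \approx 0.00012453$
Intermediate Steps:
$m{\left(j,I \right)} = - \frac{2 + I}{3 \left(j + \frac{1}{-9 + I}\right)}$ ($m{\left(j,I \right)} = - \frac{\left(I + 2\right) \frac{1}{j + \frac{1}{I - 9}}}{3} = - \frac{\left(2 + I\right) \frac{1}{j + \frac{1}{-9 + I}}}{3} = - \frac{\frac{1}{j + \frac{1}{-9 + I}} \left(2 + I\right)}{3} = - \frac{2 + I}{3 \left(j + \frac{1}{-9 + I}\right)}$)
$F{\left(D \right)} = \frac{1}{93 + D}$
$\frac{F{\left(m{\left(-1 - 5,5 \right)} \right)}}{L{\left(86 \right)}} = \frac{1}{\left(93 + \frac{18 - 5^{2} + 7 \cdot 5}{3 \left(1 - 9 \left(-1 - 5\right) + 5 \left(-1 - 5\right)\right)}\right) 86} = \frac{1}{93 + \frac{18 - 25 + 35}{3 \left(1 - 9 \left(-1 - 5\right) + 5 \left(-1 - 5\right)\right)}} \frac{1}{86} = \frac{1}{93 + \frac{18 - 25 + 35}{3 \left(1 - -54 + 5 \left(-6\right)\right)}} \frac{1}{86} = \frac{1}{93 + \frac{1}{3} \frac{1}{1 + 54 - 30} \cdot 28} \cdot \frac{1}{86} = \frac{1}{93 + \frac{1}{3} \cdot \frac{1}{25} \cdot 28} \cdot \frac{1}{86} = \frac{1}{93 + \frac{28}{75}} \cdot \frac{1}{86} = \frac{1}{\frac{7003}{75}} \cdot \frac{1}{86} = \frac{75}{7003} \cdot \frac{1}{86} = \frac{75}{602258}$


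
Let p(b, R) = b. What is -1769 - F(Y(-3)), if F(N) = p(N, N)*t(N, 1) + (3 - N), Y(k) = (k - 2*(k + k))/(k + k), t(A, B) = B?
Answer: -1772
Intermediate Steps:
Y(k) = -3/2 (Y(k) = (k - 4*k)/((2*k)) = (k - 4*k)*(1/(2*k)) = (-3*k)*(1/(2*k)) = -3/2)
F(N) = 3 (F(N) = N*1 + (3 - N) = N + (3 - N) = 3)
-1769 - F(Y(-3)) = -1769 - 1*3 = -1769 - 3 = -1772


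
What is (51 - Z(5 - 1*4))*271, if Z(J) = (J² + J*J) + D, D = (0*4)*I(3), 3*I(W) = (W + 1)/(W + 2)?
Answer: 13279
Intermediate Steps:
I(W) = (1 + W)/(3*(2 + W)) (I(W) = ((W + 1)/(W + 2))/3 = ((1 + W)/(2 + W))/3 = (1 + W)/(3*(2 + W)))
D = 0 (D = (0*4)*((1 + 3)/(3*(2 + 3))) = 0*((⅓)*4/5) = 0*((⅓)*(⅕)*4) = 0*(4/15) = 0)
Z(J) = 2*J² (Z(J) = (J² + J*J) + 0 = (J² + J²) + 0 = 2*J² + 0 = 2*J²)
(51 - Z(5 - 1*4))*271 = (51 - 2*(5 - 1*4)²)*271 = (51 - 2*(5 - 4)²)*271 = (51 - 2*1²)*271 = (51 - 2)*271 = 49*271 = 13279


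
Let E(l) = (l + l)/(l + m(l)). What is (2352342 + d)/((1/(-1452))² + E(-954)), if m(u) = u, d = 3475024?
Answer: 12285859047264/2108305 ≈ 5.8274e+6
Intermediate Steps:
E(l) = 1 (E(l) = (l + l)/(l + l) = (2*l)/((2*l)) = (2*l)*(1/(2*l)) = 1)
(2352342 + d)/((1/(-1452))² + E(-954)) = (2352342 + 3475024)/((1/(-1452))² + 1) = 5827366/((-1/1452)² + 1) = 5827366/(1/2108304 + 1) = 5827366/(2108305/2108304) = 5827366*(2108304/2108305) = 12285859047264/2108305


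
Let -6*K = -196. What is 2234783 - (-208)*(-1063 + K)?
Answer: 6061421/3 ≈ 2.0205e+6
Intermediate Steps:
K = 98/3 (K = -1/6*(-196) = 98/3 ≈ 32.667)
2234783 - (-208)*(-1063 + K) = 2234783 - (-208)*(-1063 + 98/3) = 2234783 - (-208)*(-3091)/3 = 2234783 - 1*642928/3 = 2234783 - 642928/3 = 6061421/3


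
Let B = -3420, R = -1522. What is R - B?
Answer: 1898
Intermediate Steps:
R - B = -1522 - 1*(-3420) = -1522 + 3420 = 1898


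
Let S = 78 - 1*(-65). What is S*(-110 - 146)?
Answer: -36608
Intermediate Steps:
S = 143 (S = 78 + 65 = 143)
S*(-110 - 146) = 143*(-110 - 146) = 143*(-256) = -36608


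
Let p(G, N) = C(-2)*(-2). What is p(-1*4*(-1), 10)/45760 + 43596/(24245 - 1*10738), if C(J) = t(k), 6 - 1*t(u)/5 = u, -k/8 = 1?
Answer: 7665623/2377232 ≈ 3.2246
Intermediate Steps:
k = -8 (k = -8*1 = -8)
t(u) = 30 - 5*u
C(J) = 70 (C(J) = 30 - 5*(-8) = 30 + 40 = 70)
p(G, N) = -140 (p(G, N) = 70*(-2) = -140)
p(-1*4*(-1), 10)/45760 + 43596/(24245 - 1*10738) = -140/45760 + 43596/(24245 - 1*10738) = -140*1/45760 + 43596/(24245 - 10738) = -7/2288 + 43596/13507 = 7665623/2377232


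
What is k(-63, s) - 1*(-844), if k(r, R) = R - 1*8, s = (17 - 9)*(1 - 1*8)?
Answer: 780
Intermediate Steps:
s = -56 (s = 8*(1 - 8) = 8*(-7) = -56)
k(r, R) = -8 + R (k(r, R) = R - 8 = -8 + R)
k(-63, s) - 1*(-844) = (-8 - 56) - 1*(-844) = -64 + 844 = 780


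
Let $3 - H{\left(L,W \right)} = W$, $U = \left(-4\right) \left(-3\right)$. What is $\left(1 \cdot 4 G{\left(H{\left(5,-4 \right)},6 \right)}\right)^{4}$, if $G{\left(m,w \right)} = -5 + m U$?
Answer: $9971220736$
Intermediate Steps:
$U = 12$
$H{\left(L,W \right)} = 3 - W$
$G{\left(m,w \right)} = -5 + 12 m$ ($G{\left(m,w \right)} = -5 + m 12 = -5 + 12 m$)
$\left(1 \cdot 4 G{\left(H{\left(5,-4 \right)},6 \right)}\right)^{4} = \left(1 \cdot 4 \left(-5 + 12 \left(3 - -4\right)\right)\right)^{4} = \left(4 \left(-5 + 12 \left(3 + 4\right)\right)\right)^{4} = \left(4 \left(-5 + 12 \cdot 7\right)\right)^{4} = \left(4 \left(-5 + 84\right)\right)^{4} = \left(4 \cdot 79\right)^{4} = 316^{4} = 9971220736$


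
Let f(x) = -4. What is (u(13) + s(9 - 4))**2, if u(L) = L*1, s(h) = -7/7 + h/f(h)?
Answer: 1849/16 ≈ 115.56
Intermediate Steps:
s(h) = -1 - h/4 (s(h) = -7/7 + h/(-4) = -7*1/7 + h*(-1/4) = -1 - h/4)
u(L) = L
(u(13) + s(9 - 4))**2 = (13 + (-1 - (9 - 4)/4))**2 = (13 + (-1 - 1/4*5))**2 = (13 + (-1 - 5/4))**2 = (13 - 9/4)**2 = (43/4)**2 = 1849/16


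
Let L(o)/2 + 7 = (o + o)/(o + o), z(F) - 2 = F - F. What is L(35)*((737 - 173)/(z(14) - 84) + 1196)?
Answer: -585048/41 ≈ -14269.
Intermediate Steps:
z(F) = 2 (z(F) = 2 + (F - F) = 2 + 0 = 2)
L(o) = -12 (L(o) = -14 + 2*((o + o)/(o + o)) = -14 + 2*((2*o)/((2*o))) = -14 + 2*((2*o)*(1/(2*o))) = -14 + 2*1 = -14 + 2 = -12)
L(35)*((737 - 173)/(z(14) - 84) + 1196) = -12*((737 - 173)/(2 - 84) + 1196) = -12*(564/(-82) + 1196) = -12*(564*(-1/82) + 1196) = -12*(-282/41 + 1196) = -12*48754/41 = -585048/41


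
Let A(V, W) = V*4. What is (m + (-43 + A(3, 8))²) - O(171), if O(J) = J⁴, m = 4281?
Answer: -855030839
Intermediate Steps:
A(V, W) = 4*V
(m + (-43 + A(3, 8))²) - O(171) = (4281 + (-43 + 4*3)²) - 1*171⁴ = (4281 + (-43 + 12)²) - 1*855036081 = (4281 + (-31)²) - 855036081 = (4281 + 961) - 855036081 = 5242 - 855036081 = -855030839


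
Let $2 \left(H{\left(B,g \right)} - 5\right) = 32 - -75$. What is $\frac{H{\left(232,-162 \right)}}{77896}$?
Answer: $\frac{9}{11984} \approx 0.000751$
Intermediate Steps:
$H{\left(B,g \right)} = \frac{117}{2}$ ($H{\left(B,g \right)} = 5 + \frac{32 - -75}{2} = 5 + \frac{32 + 75}{2} = 5 + \frac{1}{2} \cdot 107 = 5 + \frac{107}{2} = \frac{117}{2}$)
$\frac{H{\left(232,-162 \right)}}{77896} = \frac{117}{2 \cdot 77896} = \frac{117}{2} \cdot \frac{1}{77896} = \frac{9}{11984}$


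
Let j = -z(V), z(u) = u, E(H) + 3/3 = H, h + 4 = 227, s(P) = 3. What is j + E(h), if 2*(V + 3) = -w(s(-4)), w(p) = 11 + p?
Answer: 232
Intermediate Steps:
h = 223 (h = -4 + 227 = 223)
E(H) = -1 + H
V = -10 (V = -3 + (-(11 + 3))/2 = -3 + (-1*14)/2 = -3 + (1/2)*(-14) = -3 - 7 = -10)
j = 10 (j = -1*(-10) = 10)
j + E(h) = 10 + (-1 + 223) = 10 + 222 = 232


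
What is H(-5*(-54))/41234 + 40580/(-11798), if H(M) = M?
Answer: -417522565/121619683 ≈ -3.4330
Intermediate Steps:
H(-5*(-54))/41234 + 40580/(-11798) = -5*(-54)/41234 + 40580/(-11798) = 270*(1/41234) + 40580*(-1/11798) = 135/20617 - 20290/5899 = -417522565/121619683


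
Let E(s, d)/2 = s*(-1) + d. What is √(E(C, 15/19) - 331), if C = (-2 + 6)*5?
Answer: I*√133361/19 ≈ 19.22*I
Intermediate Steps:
C = 20 (C = 4*5 = 20)
E(s, d) = -2*s + 2*d (E(s, d) = 2*(s*(-1) + d) = 2*(-s + d) = 2*(d - s) = -2*s + 2*d)
√(E(C, 15/19) - 331) = √((-2*20 + 2*(15/19)) - 331) = √((-40 + 2*(15*(1/19))) - 331) = √((-40 + 2*(15/19)) - 331) = √((-40 + 30/19) - 331) = √(-730/19 - 331) = √(-7019/19) = I*√133361/19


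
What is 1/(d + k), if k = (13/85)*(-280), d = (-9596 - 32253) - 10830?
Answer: -17/896271 ≈ -1.8967e-5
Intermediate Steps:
d = -52679 (d = -41849 - 10830 = -52679)
k = -728/17 (k = (13*(1/85))*(-280) = (13/85)*(-280) = -728/17 ≈ -42.824)
1/(d + k) = 1/(-52679 - 728/17) = 1/(-896271/17) = -17/896271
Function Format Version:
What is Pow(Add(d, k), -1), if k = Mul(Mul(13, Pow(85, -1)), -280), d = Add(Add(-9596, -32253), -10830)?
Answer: Rational(-17, 896271) ≈ -1.8967e-5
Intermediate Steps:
d = -52679 (d = Add(-41849, -10830) = -52679)
k = Rational(-728, 17) (k = Mul(Mul(13, Rational(1, 85)), -280) = Mul(Rational(13, 85), -280) = Rational(-728, 17) ≈ -42.824)
Pow(Add(d, k), -1) = Pow(Add(-52679, Rational(-728, 17)), -1) = Pow(Rational(-896271, 17), -1) = Rational(-17, 896271)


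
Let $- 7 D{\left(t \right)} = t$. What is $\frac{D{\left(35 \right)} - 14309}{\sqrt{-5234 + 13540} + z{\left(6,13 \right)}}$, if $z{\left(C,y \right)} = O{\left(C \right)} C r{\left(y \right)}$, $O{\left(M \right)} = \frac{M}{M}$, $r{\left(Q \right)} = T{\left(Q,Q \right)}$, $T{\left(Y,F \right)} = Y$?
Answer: $\frac{558246}{1111} - \frac{7157 \sqrt{8306}}{1111} \approx -84.63$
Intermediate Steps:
$D{\left(t \right)} = - \frac{t}{7}$
$r{\left(Q \right)} = Q$
$O{\left(M \right)} = 1$
$z{\left(C,y \right)} = C y$ ($z{\left(C,y \right)} = 1 C y = C y$)
$\frac{D{\left(35 \right)} - 14309}{\sqrt{-5234 + 13540} + z{\left(6,13 \right)}} = \frac{\left(- \frac{1}{7}\right) 35 - 14309}{\sqrt{-5234 + 13540} + 6 \cdot 13} = \frac{-5 - 14309}{\sqrt{8306} + 78} = - \frac{14314}{78 + \sqrt{8306}}$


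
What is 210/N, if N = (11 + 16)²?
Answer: 70/243 ≈ 0.28807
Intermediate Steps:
N = 729 (N = 27² = 729)
210/N = 210/729 = 210*(1/729) = 70/243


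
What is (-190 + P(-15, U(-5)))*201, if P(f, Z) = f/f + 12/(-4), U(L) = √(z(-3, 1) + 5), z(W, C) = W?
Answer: -38592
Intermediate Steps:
U(L) = √2 (U(L) = √(-3 + 5) = √2)
P(f, Z) = -2 (P(f, Z) = 1 + 12*(-¼) = 1 - 3 = -2)
(-190 + P(-15, U(-5)))*201 = (-190 - 2)*201 = -192*201 = -38592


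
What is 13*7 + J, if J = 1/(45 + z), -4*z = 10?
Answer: 7737/85 ≈ 91.024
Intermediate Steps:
z = -5/2 (z = -¼*10 = -5/2 ≈ -2.5000)
J = 2/85 (J = 1/(45 - 5/2) = 1/(85/2) = 2/85 ≈ 0.023529)
13*7 + J = 13*7 + 2/85 = 91 + 2/85 = 7737/85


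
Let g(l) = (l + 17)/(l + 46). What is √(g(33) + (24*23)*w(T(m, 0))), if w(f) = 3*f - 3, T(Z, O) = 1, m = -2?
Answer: 5*√158/79 ≈ 0.79556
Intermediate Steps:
g(l) = (17 + l)/(46 + l)
w(f) = -3 + 3*f
√(g(33) + (24*23)*w(T(m, 0))) = √((17 + 33)/(46 + 33) + (24*23)*(-3 + 3*1)) = √(50/79 + 552*(-3 + 3)) = √((1/79)*50 + 552*0) = √(50/79 + 0) = √(50/79) = 5*√158/79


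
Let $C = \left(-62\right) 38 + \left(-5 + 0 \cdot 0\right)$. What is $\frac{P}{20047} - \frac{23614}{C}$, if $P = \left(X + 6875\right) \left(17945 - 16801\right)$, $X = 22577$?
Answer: $\frac{80022770626}{47330967} \approx 1690.7$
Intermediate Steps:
$P = 33693088$ ($P = \left(22577 + 6875\right) \left(17945 - 16801\right) = 29452 \cdot 1144 = 33693088$)
$C = -2361$ ($C = -2356 + \left(-5 + 0\right) = -2356 - 5 = -2361$)
$\frac{P}{20047} - \frac{23614}{C} = \frac{33693088}{20047} - \frac{23614}{-2361} = 33693088 \cdot \frac{1}{20047} - - \frac{23614}{2361} = \frac{33693088}{20047} + \frac{23614}{2361} = \frac{80022770626}{47330967}$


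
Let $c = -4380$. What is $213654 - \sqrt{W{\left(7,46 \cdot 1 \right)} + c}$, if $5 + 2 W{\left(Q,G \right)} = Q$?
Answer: $213654 - i \sqrt{4379} \approx 2.1365 \cdot 10^{5} - 66.174 i$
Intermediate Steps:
$W{\left(Q,G \right)} = - \frac{5}{2} + \frac{Q}{2}$
$213654 - \sqrt{W{\left(7,46 \cdot 1 \right)} + c} = 213654 - \sqrt{\left(- \frac{5}{2} + \frac{1}{2} \cdot 7\right) - 4380} = 213654 - \sqrt{\left(- \frac{5}{2} + \frac{7}{2}\right) - 4380} = 213654 - \sqrt{1 - 4380} = 213654 - \sqrt{-4379} = 213654 - i \sqrt{4379}$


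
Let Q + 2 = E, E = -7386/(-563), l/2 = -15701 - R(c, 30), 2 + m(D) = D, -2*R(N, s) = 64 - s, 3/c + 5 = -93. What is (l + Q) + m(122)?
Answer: -17586364/563 ≈ -31237.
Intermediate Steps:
c = -3/98 (c = 3/(-5 - 93) = 3/(-98) = 3*(-1/98) = -3/98 ≈ -0.030612)
R(N, s) = -32 + s/2 (R(N, s) = -(64 - s)/2 = -32 + s/2)
m(D) = -2 + D
l = -31368 (l = 2*(-15701 - (-32 + (½)*30)) = 2*(-15701 - (-32 + 15)) = 2*(-15701 - 1*(-17)) = 2*(-15701 + 17) = 2*(-15684) = -31368)
E = 7386/563 (E = -7386*(-1/563) = 7386/563 ≈ 13.119)
Q = 6260/563 (Q = -2 + 7386/563 = 6260/563 ≈ 11.119)
(l + Q) + m(122) = (-31368 + 6260/563) + (-2 + 122) = -17653924/563 + 120 = -17586364/563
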